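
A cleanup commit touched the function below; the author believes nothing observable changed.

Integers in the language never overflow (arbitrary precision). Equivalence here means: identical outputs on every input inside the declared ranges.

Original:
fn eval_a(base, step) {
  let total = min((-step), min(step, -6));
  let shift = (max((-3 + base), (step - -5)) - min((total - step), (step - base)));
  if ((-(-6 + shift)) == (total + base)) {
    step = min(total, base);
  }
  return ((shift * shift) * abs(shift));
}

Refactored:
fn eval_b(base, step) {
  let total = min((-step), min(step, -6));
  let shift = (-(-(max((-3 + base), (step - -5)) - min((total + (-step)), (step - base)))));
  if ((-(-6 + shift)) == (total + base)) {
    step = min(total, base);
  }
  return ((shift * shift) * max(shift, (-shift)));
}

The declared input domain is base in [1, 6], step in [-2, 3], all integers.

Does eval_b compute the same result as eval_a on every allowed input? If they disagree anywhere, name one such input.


Behavior is preserved: although min/max/abs usage differs; and arithmetic usage differs, the outputs never diverge.
As a probe, take base=2, step=-2: eval_a runs total becomes -6; next shift becomes 7; next ((-(-6 + shift)) == (total + base)) evaluates to false; next final value 343; eval_b runs total becomes -6; next shift becomes 7; next ((-(-6 + shift)) == (total + base)) evaluates to false; next final value 343; both end at 343.
Checked all 36 inputs in the declared domain: the outputs agree on every one.
verdict: equivalent


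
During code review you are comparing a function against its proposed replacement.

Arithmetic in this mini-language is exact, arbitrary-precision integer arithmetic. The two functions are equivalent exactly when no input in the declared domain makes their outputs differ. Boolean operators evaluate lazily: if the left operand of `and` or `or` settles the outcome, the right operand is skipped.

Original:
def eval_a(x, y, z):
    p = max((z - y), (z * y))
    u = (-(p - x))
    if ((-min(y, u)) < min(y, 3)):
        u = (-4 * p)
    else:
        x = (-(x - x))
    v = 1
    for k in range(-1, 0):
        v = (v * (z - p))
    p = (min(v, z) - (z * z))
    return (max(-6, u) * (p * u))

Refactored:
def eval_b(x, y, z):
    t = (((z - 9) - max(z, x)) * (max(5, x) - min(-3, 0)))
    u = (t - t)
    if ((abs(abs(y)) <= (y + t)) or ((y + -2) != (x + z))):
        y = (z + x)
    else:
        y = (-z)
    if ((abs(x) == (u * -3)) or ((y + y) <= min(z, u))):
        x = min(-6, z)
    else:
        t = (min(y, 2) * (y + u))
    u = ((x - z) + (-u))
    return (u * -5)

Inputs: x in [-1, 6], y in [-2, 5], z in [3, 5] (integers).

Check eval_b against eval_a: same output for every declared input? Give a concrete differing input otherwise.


On input x=-1, y=-2, z=3, eval_a returns -396 while eval_b returns 20.
verdict: not equivalent; witness: x=-1, y=-2, z=3


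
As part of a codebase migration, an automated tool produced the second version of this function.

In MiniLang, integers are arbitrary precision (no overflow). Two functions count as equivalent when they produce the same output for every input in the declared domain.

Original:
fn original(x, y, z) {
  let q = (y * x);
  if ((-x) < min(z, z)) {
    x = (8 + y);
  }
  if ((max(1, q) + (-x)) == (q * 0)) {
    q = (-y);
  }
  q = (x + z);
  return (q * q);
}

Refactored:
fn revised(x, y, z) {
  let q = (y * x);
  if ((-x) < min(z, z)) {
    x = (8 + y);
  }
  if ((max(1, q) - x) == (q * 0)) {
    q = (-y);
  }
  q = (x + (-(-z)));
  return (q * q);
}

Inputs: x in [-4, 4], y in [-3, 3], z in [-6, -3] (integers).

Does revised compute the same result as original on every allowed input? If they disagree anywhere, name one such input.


The two are interchangeable: arithmetic usage differs, and every declared input agrees.
Tracing x=2, y=1, z=-4: original: q := 2 | ((-x) < min(z, z)): false | ((max(1, q) + (-x)) == (q * 0)): true | q := -1 | q := -2 | result 4 | revised: q := 2 | ((-x) < min(z, z)): false | ((max(1, q) - x) == (q * 0)): true | q := -1 | q := -2 | result 4 — matching result 4.
Sweeping the whole domain (252 inputs) finds no disagreement.
verdict: equivalent


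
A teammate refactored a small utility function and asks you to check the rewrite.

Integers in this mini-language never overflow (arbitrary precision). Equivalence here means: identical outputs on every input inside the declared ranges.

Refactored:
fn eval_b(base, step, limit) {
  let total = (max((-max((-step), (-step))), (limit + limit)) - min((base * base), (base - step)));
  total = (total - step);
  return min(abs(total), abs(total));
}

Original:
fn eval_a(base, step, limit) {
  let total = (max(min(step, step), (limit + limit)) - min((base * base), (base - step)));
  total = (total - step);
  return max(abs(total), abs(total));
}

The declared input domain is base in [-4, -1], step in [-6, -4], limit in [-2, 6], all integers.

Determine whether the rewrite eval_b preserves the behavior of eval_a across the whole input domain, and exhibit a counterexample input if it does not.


Equivalent. The edit looks behavioral (`max(abs(total), abs(total))` became `min(abs(total), abs(total))`), but over these ranges it never changes the outcome.
Across all 108 domain points the two functions coincide.
As a probe, take base=-4, step=-4, limit=-1: eval_a runs total=-2, then total=2, then returns 2; eval_b runs total=-2, then total=2, then returns 2; both end at 2.
verdict: equivalent


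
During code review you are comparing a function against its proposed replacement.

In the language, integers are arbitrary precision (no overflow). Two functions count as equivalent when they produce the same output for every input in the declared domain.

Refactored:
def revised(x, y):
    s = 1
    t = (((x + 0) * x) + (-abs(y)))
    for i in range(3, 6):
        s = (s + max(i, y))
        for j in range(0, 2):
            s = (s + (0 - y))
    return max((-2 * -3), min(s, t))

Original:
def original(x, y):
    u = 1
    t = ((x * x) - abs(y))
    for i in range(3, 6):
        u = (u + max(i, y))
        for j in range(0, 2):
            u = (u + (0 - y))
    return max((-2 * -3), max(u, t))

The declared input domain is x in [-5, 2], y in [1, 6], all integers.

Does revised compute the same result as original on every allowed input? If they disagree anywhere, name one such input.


Input x=-5, y=1: 24 from original versus 7 from revised.
verdict: not equivalent; witness: x=-5, y=1


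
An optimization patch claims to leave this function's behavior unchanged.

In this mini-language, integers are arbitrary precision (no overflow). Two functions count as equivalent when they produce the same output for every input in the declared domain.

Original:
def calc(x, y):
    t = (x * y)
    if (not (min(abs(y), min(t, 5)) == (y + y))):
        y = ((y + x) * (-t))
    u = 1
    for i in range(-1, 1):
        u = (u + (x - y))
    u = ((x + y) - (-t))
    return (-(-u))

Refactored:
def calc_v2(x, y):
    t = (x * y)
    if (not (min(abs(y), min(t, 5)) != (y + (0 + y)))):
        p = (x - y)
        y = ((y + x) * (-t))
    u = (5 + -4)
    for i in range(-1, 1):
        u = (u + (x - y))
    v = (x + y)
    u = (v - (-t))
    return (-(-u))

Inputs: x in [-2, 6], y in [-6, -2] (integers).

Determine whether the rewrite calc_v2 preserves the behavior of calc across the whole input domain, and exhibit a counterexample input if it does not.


At x=-2, y=-6: calc gives 106, calc_v2 gives 4.
verdict: not equivalent; witness: x=-2, y=-6


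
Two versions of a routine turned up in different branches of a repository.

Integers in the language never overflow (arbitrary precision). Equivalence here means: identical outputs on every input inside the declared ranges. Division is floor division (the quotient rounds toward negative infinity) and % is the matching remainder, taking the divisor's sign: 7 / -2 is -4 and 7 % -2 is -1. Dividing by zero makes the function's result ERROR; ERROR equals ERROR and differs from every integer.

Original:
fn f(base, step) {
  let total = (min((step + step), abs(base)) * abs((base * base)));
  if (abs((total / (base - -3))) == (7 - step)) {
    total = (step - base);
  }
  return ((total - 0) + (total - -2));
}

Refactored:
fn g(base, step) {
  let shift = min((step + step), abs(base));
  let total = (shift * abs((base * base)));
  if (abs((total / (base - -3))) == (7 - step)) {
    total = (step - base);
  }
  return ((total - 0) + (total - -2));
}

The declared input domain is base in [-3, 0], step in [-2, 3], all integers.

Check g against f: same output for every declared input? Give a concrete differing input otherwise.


Reading the diff, among the changes: local variable names differ, statement counts differ.
Tracing base=-1, step=2: f: total = 1; (abs((total / (base - -3))) == (7 - step)) -> false; return 4 | g: shift = 1; total = 1; (abs((total / (base - -3))) == (7 - step)) -> false; return 4 — matching result 4.
An exhaustive pass over the 24 declared inputs shows identical outputs.
verdict: equivalent


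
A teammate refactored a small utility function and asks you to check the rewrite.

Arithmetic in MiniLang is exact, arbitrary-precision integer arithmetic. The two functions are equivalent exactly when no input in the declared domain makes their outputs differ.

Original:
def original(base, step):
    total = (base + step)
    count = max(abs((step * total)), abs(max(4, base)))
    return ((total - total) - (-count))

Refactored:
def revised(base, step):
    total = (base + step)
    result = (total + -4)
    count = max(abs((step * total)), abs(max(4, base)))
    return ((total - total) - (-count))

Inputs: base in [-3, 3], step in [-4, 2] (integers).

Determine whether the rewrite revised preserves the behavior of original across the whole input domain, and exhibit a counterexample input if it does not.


Equivalent. There is a behavioral-looking edit here, yet the outcome never shifts on this domain.
Every one of the 49 inputs gives matching results.
One worked example (base=-1, step=1) — original: total = 0; count = 4; return 4; revised: total = 0; result = -4; count = 4; return 4; agreement on 4.
verdict: equivalent


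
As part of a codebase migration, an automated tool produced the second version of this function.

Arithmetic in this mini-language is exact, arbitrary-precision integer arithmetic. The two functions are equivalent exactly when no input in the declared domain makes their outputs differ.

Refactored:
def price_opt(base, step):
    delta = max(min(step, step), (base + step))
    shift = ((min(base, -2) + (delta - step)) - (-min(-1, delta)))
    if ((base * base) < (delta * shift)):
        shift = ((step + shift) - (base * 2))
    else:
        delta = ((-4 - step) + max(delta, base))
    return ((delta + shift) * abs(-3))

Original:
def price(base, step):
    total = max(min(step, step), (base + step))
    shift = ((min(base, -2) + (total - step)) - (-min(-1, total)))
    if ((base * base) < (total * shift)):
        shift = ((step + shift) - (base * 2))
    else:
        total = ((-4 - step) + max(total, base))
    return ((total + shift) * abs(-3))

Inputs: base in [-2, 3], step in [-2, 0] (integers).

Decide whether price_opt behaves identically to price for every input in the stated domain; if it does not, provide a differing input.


Equivalent — the differences include local variable names differ, yet no declared input distinguishes the two.
As a probe, take base=-1, step=-1: price runs total := -1 | shift := -3 | ((base * base) < (total * shift)): true | shift := -2 | result -9; price_opt runs delta := -1 | shift := -3 | ((base * base) < (delta * shift)): true | shift := -2 | result -9; both end at -9.
Sweeping the whole domain (18 inputs) finds no disagreement.
verdict: equivalent


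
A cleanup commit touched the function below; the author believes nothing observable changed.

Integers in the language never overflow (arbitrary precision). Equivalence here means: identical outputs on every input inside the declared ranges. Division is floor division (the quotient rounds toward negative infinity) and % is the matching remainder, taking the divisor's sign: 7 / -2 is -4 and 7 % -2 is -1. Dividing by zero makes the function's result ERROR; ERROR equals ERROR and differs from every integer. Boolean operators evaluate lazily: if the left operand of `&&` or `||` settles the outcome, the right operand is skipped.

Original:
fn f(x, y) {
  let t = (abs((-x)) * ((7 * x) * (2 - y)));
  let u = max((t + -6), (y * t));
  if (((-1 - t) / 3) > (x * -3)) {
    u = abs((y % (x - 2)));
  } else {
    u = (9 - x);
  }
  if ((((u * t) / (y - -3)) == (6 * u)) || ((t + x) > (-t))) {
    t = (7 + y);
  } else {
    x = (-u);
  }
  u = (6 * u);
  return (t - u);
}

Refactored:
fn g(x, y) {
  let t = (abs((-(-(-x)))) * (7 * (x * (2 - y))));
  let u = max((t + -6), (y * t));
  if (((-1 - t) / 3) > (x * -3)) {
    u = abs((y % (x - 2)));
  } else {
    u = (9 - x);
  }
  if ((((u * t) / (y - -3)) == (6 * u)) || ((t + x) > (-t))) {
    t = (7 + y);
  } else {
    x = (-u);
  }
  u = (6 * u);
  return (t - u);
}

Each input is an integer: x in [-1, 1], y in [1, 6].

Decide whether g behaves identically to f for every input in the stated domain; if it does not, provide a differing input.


Reading the diff, among the changes: same computation, different form.
As a probe, take x=0, y=4: f runs t := 0 | u := 0 | (((-1 - t) / 3) > (x * -3)): false | u := 9 | ((((u * t) / (y - -3)) == (6 * u)) || ((t + x) > (-t))): false | x := -9 | u := 54 | result -54; g runs t := 0 | u := 0 | (((-1 - t) / 3) > (x * -3)): false | u := 9 | ((((u * t) / (y - -3)) == (6 * u)) || ((t + x) > (-t))): false | x := -9 | u := 54 | result -54; both end at -54.
An exhaustive pass over the 18 declared inputs shows identical outputs.
verdict: equivalent


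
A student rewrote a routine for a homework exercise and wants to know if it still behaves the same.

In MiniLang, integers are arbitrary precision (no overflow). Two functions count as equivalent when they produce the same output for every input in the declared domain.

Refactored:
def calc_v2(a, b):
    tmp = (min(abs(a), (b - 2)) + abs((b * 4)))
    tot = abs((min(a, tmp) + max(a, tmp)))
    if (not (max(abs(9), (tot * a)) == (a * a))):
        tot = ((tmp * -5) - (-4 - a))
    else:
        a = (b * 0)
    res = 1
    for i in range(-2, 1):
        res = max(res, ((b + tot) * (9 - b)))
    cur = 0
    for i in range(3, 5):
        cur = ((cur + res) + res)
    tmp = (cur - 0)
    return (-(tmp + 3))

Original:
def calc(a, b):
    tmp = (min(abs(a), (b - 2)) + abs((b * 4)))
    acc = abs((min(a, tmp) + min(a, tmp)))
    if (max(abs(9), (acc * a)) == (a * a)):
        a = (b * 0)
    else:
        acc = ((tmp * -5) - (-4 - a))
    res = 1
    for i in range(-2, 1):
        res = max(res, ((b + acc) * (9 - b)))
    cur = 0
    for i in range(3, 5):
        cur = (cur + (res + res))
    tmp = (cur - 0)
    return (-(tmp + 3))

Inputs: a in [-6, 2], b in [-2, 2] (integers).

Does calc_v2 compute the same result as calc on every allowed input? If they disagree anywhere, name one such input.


Try a=-3, b=-2.
calc: tmp := 4 | acc := 6 | (max(abs(9), (acc * a)) == (a * a)): true | a := 0 | res := 1 | iter i=-2: | res := 44 | iter i=-1: | res := 44 | iter i=0: | res := 44 | cur := 0 | iter i=3: | cur := 88 | iter i=4: | cur := 176 | tmp := 176 | result -179
calc_v2: tmp := 4 | tot := 1 | (not (max(abs(9), (tot * a)) == (a * a))): false | a := 0 | res := 1 | iter i=-2: | res := 1 | iter i=-1: | res := 1 | iter i=0: | res := 1 | cur := 0 | iter i=3: | cur := 2 | iter i=4: | cur := 4 | tmp := 4 | result -7
-179 against -7: the behavior changed.
verdict: not equivalent; witness: a=-3, b=-2


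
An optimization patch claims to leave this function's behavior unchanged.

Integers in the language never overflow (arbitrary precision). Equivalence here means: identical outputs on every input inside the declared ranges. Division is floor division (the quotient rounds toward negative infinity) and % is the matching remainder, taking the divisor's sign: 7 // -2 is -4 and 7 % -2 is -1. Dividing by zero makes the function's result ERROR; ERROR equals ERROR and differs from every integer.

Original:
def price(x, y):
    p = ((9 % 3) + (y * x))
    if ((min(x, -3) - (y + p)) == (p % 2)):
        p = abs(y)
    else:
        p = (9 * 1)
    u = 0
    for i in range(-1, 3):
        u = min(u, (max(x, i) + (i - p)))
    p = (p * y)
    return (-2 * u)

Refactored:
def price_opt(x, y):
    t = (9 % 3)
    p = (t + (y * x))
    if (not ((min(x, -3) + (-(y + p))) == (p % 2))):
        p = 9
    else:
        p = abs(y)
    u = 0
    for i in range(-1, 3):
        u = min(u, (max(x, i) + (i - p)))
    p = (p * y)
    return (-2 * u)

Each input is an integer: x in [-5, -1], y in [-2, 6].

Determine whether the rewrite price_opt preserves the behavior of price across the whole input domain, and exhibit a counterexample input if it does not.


Behavior is preserved: although statement counts differ, and local variable names differ, and constant usage differs, and arithmetic usage differs, and boolean connective usage differs, the outputs never diverge.
As a probe, take x=-1, y=-2: price runs p becomes 2; next ((min(x, -3) - (y + p)) == (p % 2)) evaluates to false; next p becomes 9; next u becomes 0; next at i=-1:; next u becomes -11; next at i=0:; next u becomes -11; next at i=1:; next u becomes -11; next at i=2:; next u becomes -11; next p becomes -18; next final value 22; price_opt runs t becomes 0; next p becomes 2; next (not ((min(x, -3) + (-(y + p))) == (p % 2))) evaluates to true; next p becomes 9; next u becomes 0; next at i=-1:; next u becomes -11; next at i=0:; next u becomes -11; next at i=1:; next u becomes -11; next at i=2:; next u becomes -11; next p becomes -18; next final value 22; both end at 22.
Checked all 45 inputs in the declared domain: the outputs agree on every one.
verdict: equivalent


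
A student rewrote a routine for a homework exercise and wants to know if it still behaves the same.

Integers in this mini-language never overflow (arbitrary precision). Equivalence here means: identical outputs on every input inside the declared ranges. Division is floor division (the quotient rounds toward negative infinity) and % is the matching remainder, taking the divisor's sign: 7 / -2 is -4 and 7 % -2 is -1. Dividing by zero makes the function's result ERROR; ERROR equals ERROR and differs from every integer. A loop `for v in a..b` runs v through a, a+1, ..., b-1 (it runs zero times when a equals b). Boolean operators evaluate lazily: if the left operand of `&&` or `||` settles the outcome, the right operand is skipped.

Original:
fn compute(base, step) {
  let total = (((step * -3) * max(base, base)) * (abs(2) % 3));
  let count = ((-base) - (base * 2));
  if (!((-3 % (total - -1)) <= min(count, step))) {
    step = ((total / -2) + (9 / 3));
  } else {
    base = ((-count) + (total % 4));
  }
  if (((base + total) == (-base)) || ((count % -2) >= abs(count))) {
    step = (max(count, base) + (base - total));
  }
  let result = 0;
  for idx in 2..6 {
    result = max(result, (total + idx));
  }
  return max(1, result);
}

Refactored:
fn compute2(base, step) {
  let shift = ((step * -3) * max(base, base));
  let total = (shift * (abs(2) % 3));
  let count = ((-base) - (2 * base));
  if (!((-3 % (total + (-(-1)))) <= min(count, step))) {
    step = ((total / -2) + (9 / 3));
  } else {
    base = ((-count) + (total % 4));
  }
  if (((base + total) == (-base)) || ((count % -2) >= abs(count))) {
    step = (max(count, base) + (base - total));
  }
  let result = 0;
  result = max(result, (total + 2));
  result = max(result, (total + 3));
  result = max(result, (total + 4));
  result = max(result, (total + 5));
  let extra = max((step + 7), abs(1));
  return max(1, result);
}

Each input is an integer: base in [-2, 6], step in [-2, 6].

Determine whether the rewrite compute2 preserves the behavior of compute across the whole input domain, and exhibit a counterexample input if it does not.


This is a faithful refactor — constant usage differs; also statement counts differ; also min/max/abs usage differs; also arithmetic usage differs; also local variable names differ; also loop structure differs, but the computed results match everywhere.
One worked example (base=-2, step=4) — compute: total := 48 | count := 6 | (!((-3 % (total - -1)) <= min(count, step))): true | step := -21 | (((base + total) == (-base)) || ((count % -2) >= abs(count))): false | result := 0 | iter idx=2: | result := 50 | iter idx=3: | result := 51 | iter idx=4: | result := 52 | iter idx=5: | result := 53 | result 53; compute2: shift := 24 | total := 48 | count := 6 | (!((-3 % (total + (-(-1)))) <= min(count, step))): true | step := -21 | (((base + total) == (-base)) || ((count % -2) >= abs(count))): false | result := 0 | result := 50 | result := 51 | result := 52 | result := 53 | extra := 1 | result 53; agreement on 53.
An exhaustive pass over the 81 declared inputs shows identical outputs.
verdict: equivalent


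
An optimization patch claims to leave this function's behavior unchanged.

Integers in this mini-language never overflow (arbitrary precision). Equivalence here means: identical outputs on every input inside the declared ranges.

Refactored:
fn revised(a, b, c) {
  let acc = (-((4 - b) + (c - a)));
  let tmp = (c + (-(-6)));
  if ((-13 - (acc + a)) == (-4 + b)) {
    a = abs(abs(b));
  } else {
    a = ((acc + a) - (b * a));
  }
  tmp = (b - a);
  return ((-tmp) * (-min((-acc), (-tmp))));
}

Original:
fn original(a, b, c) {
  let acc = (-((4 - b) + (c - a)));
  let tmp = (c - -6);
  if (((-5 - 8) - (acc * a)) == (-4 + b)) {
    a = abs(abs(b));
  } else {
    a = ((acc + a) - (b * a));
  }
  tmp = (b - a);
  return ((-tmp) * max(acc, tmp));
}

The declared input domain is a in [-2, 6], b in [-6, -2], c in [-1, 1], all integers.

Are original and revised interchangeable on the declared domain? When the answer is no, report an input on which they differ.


Evaluate both at a=-1, b=-2, c=-1.
original: acc=-6, then tmp=5, then (((-5 - 8) - (acc * a)) == (-4 + b)) is false, then a=-9, then tmp=7, then returns -49
revised: acc=-6, then tmp=5, then ((-13 - (acc + a)) == (-4 + b)) is true, then a=2, then tmp=-4, then returns -16
-49 vs -16 — the two versions disagree here.
verdict: not equivalent; witness: a=-1, b=-2, c=-1


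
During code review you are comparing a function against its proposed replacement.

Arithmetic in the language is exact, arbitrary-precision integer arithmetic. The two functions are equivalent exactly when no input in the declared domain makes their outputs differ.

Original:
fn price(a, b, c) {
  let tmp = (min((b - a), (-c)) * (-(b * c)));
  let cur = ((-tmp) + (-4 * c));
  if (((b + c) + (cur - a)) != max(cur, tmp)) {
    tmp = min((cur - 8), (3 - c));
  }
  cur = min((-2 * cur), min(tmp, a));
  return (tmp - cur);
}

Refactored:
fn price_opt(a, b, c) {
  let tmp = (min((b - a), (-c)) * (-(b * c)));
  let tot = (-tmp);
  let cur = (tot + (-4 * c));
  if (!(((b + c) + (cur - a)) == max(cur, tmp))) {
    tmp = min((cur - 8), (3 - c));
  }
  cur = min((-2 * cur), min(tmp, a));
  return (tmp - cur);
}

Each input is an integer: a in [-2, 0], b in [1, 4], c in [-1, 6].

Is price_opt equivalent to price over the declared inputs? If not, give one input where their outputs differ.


Changes here: boolean connective usage differs; and statement counts differ; and comparison usage differs; and local variable names differ; the full 96-point sweep finds no disagreement.
verdict: equivalent


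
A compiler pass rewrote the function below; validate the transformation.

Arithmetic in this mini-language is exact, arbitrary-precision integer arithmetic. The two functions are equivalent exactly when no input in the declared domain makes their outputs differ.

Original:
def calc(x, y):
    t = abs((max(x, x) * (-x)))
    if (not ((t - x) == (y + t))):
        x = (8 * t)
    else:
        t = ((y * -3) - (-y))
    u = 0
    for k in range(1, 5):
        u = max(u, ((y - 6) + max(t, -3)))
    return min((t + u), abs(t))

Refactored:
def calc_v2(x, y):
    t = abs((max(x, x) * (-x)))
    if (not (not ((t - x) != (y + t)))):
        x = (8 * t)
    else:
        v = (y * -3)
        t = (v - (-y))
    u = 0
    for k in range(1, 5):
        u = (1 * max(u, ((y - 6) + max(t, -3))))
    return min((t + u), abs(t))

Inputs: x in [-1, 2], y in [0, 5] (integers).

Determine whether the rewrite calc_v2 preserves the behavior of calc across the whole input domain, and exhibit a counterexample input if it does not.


This is a faithful refactor — constant usage differs; and statement counts differ; and local variable names differ; and arithmetic usage differs; and boolean connective usage differs; and comparison usage differs, but the computed results match everywhere.
Spot check at x=-1, y=5 — calc: t := 1 | (not ((t - x) == (y + t))): true | x := 8 | u := 0 | iter k=1: | u := 0 | iter k=2: | u := 0 | iter k=3: | u := 0 | iter k=4: | u := 0 | result 1. calc_v2: t := 1 | (not (not ((t - x) != (y + t)))): true | x := 8 | u := 0 | iter k=1: | u := 0 | iter k=2: | u := 0 | iter k=3: | u := 0 | iter k=4: | u := 0 | result 1. Both give 1.
Across all 24 domain points the two functions coincide.
verdict: equivalent


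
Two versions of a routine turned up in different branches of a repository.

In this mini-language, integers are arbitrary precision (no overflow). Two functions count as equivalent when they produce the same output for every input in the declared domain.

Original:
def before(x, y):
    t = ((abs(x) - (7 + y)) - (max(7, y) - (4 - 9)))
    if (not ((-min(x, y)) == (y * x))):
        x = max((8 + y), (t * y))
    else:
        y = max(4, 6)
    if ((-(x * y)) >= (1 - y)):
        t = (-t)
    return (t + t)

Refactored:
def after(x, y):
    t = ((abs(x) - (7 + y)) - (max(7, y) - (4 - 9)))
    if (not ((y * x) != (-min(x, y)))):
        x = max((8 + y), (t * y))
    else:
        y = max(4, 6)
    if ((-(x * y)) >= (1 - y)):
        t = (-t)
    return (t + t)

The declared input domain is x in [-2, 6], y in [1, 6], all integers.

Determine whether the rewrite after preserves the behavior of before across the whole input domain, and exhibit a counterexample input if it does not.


Take x=-2, y=1.
before: t becomes -18; next (not ((-min(x, y)) == (y * x))) evaluates to true; next x becomes 9; next ((-(x * y)) >= (1 - y)) evaluates to false; next final value -36
after: t becomes -18; next (not ((y * x) != (-min(x, y)))) evaluates to false; next y becomes 6; next ((-(x * y)) >= (1 - y)) evaluates to true; next t becomes 18; next final value 36
-36 against 36: the behavior changed.
verdict: not equivalent; witness: x=-2, y=1


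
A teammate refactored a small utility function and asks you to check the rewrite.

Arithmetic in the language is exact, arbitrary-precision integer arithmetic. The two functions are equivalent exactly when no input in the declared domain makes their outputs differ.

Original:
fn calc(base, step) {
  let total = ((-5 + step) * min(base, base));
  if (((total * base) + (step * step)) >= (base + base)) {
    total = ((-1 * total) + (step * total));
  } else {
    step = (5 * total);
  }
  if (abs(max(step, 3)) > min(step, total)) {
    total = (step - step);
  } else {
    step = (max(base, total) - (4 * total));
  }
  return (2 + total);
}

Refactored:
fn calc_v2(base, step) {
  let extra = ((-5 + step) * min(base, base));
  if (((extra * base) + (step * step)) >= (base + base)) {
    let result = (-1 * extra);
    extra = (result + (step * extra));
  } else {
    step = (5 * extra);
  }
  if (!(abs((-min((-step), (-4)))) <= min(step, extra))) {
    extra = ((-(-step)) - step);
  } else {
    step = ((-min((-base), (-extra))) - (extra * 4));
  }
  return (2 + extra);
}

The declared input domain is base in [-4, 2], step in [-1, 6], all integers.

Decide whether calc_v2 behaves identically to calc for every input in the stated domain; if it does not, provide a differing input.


Try base=-2, step=3.
calc: total := 4 | (((total * base) + (step * step)) >= (base + base)): true | total := 8 | (abs(max(step, 3)) > min(step, total)): false | step := -24 | result 10
calc_v2: extra := 4 | (((extra * base) + (step * step)) >= (base + base)): true | result := -4 | extra := 8 | (!(abs((-min((-step), (-4)))) <= min(step, extra))): true | extra := 0 | result 2
10 vs 2 — the two versions disagree here.
verdict: not equivalent; witness: base=-2, step=3


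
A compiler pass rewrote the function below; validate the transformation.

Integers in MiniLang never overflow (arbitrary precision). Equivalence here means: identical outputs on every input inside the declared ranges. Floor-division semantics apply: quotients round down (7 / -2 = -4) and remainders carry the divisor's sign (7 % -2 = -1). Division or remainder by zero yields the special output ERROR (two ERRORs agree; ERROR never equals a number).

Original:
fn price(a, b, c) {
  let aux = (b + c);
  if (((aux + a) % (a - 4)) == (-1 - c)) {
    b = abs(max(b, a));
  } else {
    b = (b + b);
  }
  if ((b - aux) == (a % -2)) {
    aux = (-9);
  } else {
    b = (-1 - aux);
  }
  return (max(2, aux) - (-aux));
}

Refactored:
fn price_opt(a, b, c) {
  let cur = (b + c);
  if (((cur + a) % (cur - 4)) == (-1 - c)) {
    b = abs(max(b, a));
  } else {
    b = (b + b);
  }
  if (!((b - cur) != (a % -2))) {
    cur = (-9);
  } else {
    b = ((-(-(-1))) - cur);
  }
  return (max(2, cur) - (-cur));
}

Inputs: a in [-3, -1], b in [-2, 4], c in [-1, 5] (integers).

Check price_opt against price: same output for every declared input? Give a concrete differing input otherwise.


Try a=-3, b=-1, c=5.
price: aux := 4 | (((aux + a) % (a - 4)) == (-1 - c)): true | b := 1 | ((b - aux) == (a % -2)): false | b := -5 | result 8
price_opt: cur := 4 | divide-by-zero, output ERROR
8 against ERROR: the behavior changed.
verdict: not equivalent; witness: a=-3, b=-1, c=5


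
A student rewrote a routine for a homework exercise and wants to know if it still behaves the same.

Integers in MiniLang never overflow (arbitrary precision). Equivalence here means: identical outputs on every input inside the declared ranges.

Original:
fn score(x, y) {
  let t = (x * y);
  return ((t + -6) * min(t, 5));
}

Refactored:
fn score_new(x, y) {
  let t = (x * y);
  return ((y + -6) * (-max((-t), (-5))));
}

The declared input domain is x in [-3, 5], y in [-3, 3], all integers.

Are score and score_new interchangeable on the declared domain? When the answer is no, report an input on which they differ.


Run the pair on x=-3, y=-3.
score: t := 9 | result 15
score_new: t := 9 | result -45
15 against -45: the behavior changed.
verdict: not equivalent; witness: x=-3, y=-3


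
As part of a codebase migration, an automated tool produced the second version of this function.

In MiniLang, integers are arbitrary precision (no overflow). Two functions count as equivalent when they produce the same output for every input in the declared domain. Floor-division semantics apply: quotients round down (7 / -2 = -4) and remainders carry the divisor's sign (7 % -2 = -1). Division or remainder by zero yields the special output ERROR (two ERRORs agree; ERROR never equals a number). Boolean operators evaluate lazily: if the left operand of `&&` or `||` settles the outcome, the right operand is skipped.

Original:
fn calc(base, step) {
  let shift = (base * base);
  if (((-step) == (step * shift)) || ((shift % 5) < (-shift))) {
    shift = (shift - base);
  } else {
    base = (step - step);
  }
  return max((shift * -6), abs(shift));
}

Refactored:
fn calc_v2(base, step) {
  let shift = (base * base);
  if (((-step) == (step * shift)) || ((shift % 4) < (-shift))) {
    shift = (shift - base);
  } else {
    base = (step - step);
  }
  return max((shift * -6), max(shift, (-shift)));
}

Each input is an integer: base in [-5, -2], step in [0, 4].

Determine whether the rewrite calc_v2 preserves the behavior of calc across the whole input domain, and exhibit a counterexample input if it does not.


The suspicious edit (`5` became `4`) never changes the result for any input inside the declared domain; all 20 inputs agree.
verdict: equivalent


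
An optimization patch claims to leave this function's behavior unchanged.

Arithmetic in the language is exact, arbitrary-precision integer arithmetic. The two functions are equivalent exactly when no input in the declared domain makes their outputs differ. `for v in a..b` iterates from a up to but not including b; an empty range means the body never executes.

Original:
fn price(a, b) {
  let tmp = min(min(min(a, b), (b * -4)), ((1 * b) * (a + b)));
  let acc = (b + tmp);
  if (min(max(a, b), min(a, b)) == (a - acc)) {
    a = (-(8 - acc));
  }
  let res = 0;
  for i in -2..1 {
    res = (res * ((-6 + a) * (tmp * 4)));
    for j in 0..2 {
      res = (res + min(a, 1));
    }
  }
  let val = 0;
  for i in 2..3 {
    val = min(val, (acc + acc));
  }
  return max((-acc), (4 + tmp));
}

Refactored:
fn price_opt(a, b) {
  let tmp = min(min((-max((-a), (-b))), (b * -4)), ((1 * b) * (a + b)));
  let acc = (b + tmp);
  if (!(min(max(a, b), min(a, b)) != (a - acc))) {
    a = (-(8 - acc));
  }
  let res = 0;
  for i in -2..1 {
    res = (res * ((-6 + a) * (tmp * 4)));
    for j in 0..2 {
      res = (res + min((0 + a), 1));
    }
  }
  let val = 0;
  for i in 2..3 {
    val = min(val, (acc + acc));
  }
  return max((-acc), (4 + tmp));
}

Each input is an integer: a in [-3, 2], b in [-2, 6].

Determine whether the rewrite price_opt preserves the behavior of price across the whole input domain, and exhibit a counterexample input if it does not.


The two versions differ — the changes include min/max/abs usage differs; also boolean connective usage differs; also comparison usage differs; also constant usage differs; also arithmetic usage differs.
One worked example (a=-3, b=2) — price: tmp=-8, then acc=-6, then (min(max(a, b), min(a, b)) == (a - acc)) is false, then res=0, then (i=-2), then res=0, then (j=0), then res=-3, then (j=1), then res=-6, then (i=-1), then res=-1728, then (j=0), then res=-1731, then (j=1), then res=-1734, then (i=0), then res=-499392, then (j=0), then res=-499395, then (j=1), then res=-499398, then val=0, then (i=2), then val=-12, then returns 6; price_opt: tmp=-8, then acc=-6, then (!(min(max(a, b), min(a, b)) != (a - acc))) is false, then res=0, then (i=-2), then res=0, then (j=0), then res=-3, then (j=1), then res=-6, then (i=-1), then res=-1728, then (j=0), then res=-1731, then (j=1), then res=-1734, then (i=0), then res=-499392, then (j=0), then res=-499395, then (j=1), then res=-499398, then val=0, then (i=2), then val=-12, then returns 6; agreement on 6.
Sweeping the whole domain (54 inputs) finds no disagreement.
verdict: equivalent


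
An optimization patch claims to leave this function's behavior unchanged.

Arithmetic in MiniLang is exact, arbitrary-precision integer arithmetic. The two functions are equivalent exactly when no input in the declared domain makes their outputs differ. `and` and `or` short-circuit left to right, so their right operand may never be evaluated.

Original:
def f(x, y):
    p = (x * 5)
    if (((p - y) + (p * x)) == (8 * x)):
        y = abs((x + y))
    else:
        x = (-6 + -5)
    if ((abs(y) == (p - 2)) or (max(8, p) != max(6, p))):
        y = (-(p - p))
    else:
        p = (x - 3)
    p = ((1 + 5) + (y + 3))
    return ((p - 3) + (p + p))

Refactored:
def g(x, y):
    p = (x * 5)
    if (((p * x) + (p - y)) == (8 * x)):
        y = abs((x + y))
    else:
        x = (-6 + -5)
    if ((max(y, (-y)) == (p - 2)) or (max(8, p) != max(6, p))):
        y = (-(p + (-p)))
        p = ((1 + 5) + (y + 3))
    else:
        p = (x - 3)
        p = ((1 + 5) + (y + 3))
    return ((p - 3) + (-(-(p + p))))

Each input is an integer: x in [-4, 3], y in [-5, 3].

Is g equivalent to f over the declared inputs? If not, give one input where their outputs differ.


Behavior is preserved: although min/max/abs usage differs, arithmetic usage differs, constant usage differs, statement counts differ, the outputs never diverge.
Spot check at x=2, y=-3 — f: p := 10 | (((p - y) + (p * x)) == (8 * x)): false | x := -11 | ((abs(y) == (p - 2)) or (max(8, p) != max(6, p))): false | p := -14 | p := 6 | result 15. g: p := 10 | (((p * x) + (p - y)) == (8 * x)): false | x := -11 | ((max(y, (-y)) == (p - 2)) or (max(8, p) != max(6, p))): false | p := -14 | p := 6 | result 15. Both give 15.
An exhaustive pass over the 72 declared inputs shows identical outputs.
verdict: equivalent


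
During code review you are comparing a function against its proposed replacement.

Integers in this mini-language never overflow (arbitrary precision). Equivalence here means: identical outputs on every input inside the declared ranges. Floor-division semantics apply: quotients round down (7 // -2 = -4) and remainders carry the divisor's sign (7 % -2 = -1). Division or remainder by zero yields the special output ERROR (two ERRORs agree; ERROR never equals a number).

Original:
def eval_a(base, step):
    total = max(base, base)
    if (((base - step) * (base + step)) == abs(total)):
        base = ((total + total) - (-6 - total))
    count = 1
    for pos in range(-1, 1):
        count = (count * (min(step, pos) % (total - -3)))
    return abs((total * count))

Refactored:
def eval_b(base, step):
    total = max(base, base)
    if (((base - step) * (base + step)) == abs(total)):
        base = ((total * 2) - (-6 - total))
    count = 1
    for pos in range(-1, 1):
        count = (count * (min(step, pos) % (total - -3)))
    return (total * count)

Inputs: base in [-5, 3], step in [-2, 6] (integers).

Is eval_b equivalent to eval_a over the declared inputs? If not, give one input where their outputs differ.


Run the pair on base=-5, step=-1.
eval_a: total=-5, then (((base - step) * (base + step)) == abs(total)) is false, then count=1, then (pos=-1), then count=-1, then (pos=0), then count=1, then returns 5
eval_b: total=-5, then (((base - step) * (base + step)) == abs(total)) is false, then count=1, then (pos=-1), then count=-1, then (pos=0), then count=1, then returns -5
5 != -5, so the rewrite changes behavior.
verdict: not equivalent; witness: base=-5, step=-1


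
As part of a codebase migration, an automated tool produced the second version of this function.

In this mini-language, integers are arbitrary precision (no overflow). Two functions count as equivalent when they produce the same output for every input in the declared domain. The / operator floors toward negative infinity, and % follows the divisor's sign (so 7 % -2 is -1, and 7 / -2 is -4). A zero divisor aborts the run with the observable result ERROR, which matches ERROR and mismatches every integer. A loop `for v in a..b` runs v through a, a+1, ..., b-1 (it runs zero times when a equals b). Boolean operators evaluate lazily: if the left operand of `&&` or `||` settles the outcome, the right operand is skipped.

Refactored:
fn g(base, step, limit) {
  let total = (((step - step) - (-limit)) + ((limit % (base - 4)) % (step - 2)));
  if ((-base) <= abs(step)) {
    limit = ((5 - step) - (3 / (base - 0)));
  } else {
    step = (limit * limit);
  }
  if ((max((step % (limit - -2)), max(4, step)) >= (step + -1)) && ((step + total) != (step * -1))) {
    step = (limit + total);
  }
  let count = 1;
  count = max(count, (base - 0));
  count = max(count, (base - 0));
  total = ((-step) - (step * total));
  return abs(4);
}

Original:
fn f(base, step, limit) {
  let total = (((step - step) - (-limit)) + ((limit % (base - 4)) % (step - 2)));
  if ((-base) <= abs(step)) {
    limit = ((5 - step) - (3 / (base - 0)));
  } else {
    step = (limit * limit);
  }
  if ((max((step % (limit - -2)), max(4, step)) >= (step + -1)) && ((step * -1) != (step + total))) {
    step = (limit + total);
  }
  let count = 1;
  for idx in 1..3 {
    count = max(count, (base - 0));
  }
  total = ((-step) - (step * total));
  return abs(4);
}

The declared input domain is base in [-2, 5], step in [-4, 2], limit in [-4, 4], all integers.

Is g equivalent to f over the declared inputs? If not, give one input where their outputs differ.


Changes here: min/max/abs usage differs; also constant usage differs; also loop structure differs; also local variable names differ; also arithmetic usage differs; the full 504-point sweep finds no disagreement.
verdict: equivalent
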